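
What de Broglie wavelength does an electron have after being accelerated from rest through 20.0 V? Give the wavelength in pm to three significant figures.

KE = eV = 1.602 × 10⁻¹⁹ × 20.00 = 3.204 × 10⁻¹⁸ J.
p = √(2mKE) = √(2 × 9.109 × 10⁻³¹ × 3.204 × 10⁻¹⁸) = 2.416 × 10⁻²⁴ kg·m/s.
λ = h/p = 6.626 × 10⁻³⁴ / 2.416 × 10⁻²⁴ = 2.74 × 10⁻¹⁰ m = 274 pm.

λ = 274 pm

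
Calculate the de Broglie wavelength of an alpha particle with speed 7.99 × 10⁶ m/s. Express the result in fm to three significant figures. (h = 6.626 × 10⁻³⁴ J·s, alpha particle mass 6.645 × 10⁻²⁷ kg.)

p = mv = 6.645 × 10⁻²⁷ × 7.99 × 10⁶ = 5.309 × 10⁻²⁰ kg·m/s.
λ = h/p = 6.626 × 10⁻³⁴ / 5.309 × 10⁻²⁰ = 1.25 × 10⁻¹⁴ m = 12.5 fm.

λ = 12.5 fm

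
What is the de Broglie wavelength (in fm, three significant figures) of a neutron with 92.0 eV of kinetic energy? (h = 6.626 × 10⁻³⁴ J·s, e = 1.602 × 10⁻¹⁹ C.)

λ = 2980 fm

KE = 92.0 eV = 1.474 × 10⁻¹⁷ J.
p = √(2mKE) = √(2 × 1.675 × 10⁻²⁷ × 1.474 × 10⁻¹⁷) = 2.222 × 10⁻²² kg·m/s.
λ = h/p = 6.626 × 10⁻³⁴ / 2.222 × 10⁻²² = 2.98 × 10⁻¹² m = 2980 fm.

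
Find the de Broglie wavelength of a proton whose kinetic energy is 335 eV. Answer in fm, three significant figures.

λ = 1560 fm

KE = 335 eV = 5.367 × 10⁻¹⁷ J.
p = √(2mKE) = √(2 × 1.673 × 10⁻²⁷ × 5.367 × 10⁻¹⁷) = 4.238 × 10⁻²² kg·m/s.
λ = h/p = 6.626 × 10⁻³⁴ / 4.238 × 10⁻²² = 1.56 × 10⁻¹² m = 1560 fm.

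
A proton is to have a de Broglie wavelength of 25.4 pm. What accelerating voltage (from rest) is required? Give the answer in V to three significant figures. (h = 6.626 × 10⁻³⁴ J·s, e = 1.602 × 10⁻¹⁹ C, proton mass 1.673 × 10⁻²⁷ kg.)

V = 1.27 V

p = h/λ = 6.626 × 10⁻³⁴ / 2.540 × 10⁻¹¹ = 2.609 × 10⁻²³ kg·m/s.
KE = p²/(2m) = 2.034 × 10⁻¹⁹ J.
V = KE/e = 2.034 × 10⁻¹⁹ / (1.602 × 10⁻¹⁹) = 1.27 V.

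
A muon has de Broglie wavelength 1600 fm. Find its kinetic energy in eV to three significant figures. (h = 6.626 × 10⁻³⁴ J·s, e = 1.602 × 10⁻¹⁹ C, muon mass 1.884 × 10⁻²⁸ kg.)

p = h/λ = 6.626 × 10⁻³⁴ / 1.600 × 10⁻¹² = 4.141 × 10⁻²² kg·m/s.
KE = p²/(2m) = (4.141 × 10⁻²²)² / (2 × 1.884 × 10⁻²⁸) = 4.551 × 10⁻¹⁶ J = 2840 eV.

KE = 2840 eV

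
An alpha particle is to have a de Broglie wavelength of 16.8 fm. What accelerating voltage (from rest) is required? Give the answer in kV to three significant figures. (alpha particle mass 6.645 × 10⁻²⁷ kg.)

V = 365 kV

p = h/λ = 6.626 × 10⁻³⁴ / 1.680 × 10⁻¹⁴ = 3.944 × 10⁻²⁰ kg·m/s.
KE = p²/(2m) = 1.170 × 10⁻¹³ J.
V = KE/2e = 1.170 × 10⁻¹³ / (2 × 1.602 × 10⁻¹⁹) = 365 kV.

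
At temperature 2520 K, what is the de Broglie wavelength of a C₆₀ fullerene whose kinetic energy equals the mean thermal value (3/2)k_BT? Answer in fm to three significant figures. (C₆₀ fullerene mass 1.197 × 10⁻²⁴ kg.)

λ = 1870 fm

KE = (3/2)k_BT = 1.5 × 1.381 × 10⁻²³ × 2520 = 5.220 × 10⁻²⁰ J.
p = √(2mKE) = √(2 × 1.197 × 10⁻²⁴ × 5.220 × 10⁻²⁰) = 3.535 × 10⁻²² kg·m/s.
λ = h/p = 1.87 × 10⁻¹² m = 1870 fm.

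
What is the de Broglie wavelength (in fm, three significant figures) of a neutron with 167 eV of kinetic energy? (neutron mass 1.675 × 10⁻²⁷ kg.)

λ = 2210 fm

KE = 167 eV = 2.675 × 10⁻¹⁷ J.
p = √(2mKE) = √(2 × 1.675 × 10⁻²⁷ × 2.675 × 10⁻¹⁷) = 2.994 × 10⁻²² kg·m/s.
λ = h/p = 6.626 × 10⁻³⁴ / 2.994 × 10⁻²² = 2.21 × 10⁻¹² m = 2210 fm.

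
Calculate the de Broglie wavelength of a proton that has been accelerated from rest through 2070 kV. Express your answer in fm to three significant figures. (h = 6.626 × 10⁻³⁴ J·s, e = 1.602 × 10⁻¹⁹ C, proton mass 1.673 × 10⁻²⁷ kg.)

λ = 19.9 fm

KE = eV = 1.602 × 10⁻¹⁹ × 2.070 × 10⁶ = 3.316 × 10⁻¹³ J.
p = √(2mKE) = √(2 × 1.673 × 10⁻²⁷ × 3.316 × 10⁻¹³) = 3.331 × 10⁻²⁰ kg·m/s.
λ = h/p = 6.626 × 10⁻³⁴ / 3.331 × 10⁻²⁰ = 1.99 × 10⁻¹⁴ m = 19.9 fm.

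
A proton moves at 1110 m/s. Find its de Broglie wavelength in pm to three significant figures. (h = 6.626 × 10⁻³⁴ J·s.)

p = mv = 1.673 × 10⁻²⁷ × 1110 = 1.857 × 10⁻²⁴ kg·m/s.
λ = h/p = 6.626 × 10⁻³⁴ / 1.857 × 10⁻²⁴ = 3.57 × 10⁻¹⁰ m = 357 pm.

λ = 357 pm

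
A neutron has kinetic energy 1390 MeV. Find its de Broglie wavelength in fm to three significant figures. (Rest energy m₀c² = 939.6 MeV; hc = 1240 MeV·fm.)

λ = 0.582 fm

Total energy E = KE + m₀c² = 1390 + 939.6 = 2329.6 MeV.
(pc)² = E² − (m₀c²)² = (2329.6)² − (939.6)² = 4.544 × 10⁶ MeV², so pc = 2132 MeV.
λ = hc/(pc) = 1240 MeV·fm / 2132 MeV = 0.582 fm.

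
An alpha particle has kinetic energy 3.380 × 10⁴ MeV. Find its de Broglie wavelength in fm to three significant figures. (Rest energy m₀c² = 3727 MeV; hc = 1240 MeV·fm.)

λ = 0.0332 fm

Total energy E = KE + m₀c² = 3.380 × 10⁴ + 3727 = 37527 MeV.
(pc)² = E² − (m₀c²)² = (37527)² − (3727)² = 1.394 × 10⁹ MeV², so pc = 3.734 × 10⁴ MeV.
λ = hc/(pc) = 1240 MeV·fm / 3.734 × 10⁴ MeV = 0.0332 fm.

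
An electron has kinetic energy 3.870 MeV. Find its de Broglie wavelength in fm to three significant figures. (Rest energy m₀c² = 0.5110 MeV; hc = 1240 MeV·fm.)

Total energy E = KE + m₀c² = 3.870 + 0.5110 = 4.3810 MeV.
(pc)² = E² − (m₀c²)² = (4.3810)² − (0.5110)² = 18.93 MeV², so pc = 4.351 MeV.
λ = hc/(pc) = 1240 MeV·fm / 4.351 MeV = 285 fm.

λ = 285 fm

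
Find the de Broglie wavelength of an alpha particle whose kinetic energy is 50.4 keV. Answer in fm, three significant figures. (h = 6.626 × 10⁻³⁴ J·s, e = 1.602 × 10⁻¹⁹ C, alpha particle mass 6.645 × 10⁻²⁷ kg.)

KE = 50.4 keV = 8.074 × 10⁻¹⁵ J.
p = √(2mKE) = √(2 × 6.645 × 10⁻²⁷ × 8.074 × 10⁻¹⁵) = 1.036 × 10⁻²⁰ kg·m/s.
λ = h/p = 6.626 × 10⁻³⁴ / 1.036 × 10⁻²⁰ = 6.40 × 10⁻¹⁴ m = 64.0 fm.

λ = 64.0 fm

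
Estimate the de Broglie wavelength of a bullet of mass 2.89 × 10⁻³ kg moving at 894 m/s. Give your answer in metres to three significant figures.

λ = 2.56 × 10⁻³⁴ m

p = mv = 2.89 × 10⁻³ × 894 = 2.584 kg·m/s.
λ = h/p = 6.626 × 10⁻³⁴ / 2.584 = 2.56 × 10⁻³⁴ m.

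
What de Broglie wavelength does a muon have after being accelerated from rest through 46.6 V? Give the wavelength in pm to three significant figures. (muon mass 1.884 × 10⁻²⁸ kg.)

KE = eV = 1.602 × 10⁻¹⁹ × 46.60 = 7.465 × 10⁻¹⁸ J.
p = √(2mKE) = √(2 × 1.884 × 10⁻²⁸ × 7.465 × 10⁻¹⁸) = 5.304 × 10⁻²³ kg·m/s.
λ = h/p = 6.626 × 10⁻³⁴ / 5.304 × 10⁻²³ = 1.25 × 10⁻¹¹ m = 12.5 pm.

λ = 12.5 pm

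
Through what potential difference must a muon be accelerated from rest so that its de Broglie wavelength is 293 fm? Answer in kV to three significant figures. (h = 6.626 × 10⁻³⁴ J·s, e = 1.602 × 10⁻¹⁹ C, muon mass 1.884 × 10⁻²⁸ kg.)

V = 84.7 kV

p = h/λ = 6.626 × 10⁻³⁴ / 2.930 × 10⁻¹³ = 2.261 × 10⁻²¹ kg·m/s.
KE = p²/(2m) = 1.357 × 10⁻¹⁴ J.
V = KE/e = 1.357 × 10⁻¹⁴ / (1.602 × 10⁻¹⁹) = 84.7 kV.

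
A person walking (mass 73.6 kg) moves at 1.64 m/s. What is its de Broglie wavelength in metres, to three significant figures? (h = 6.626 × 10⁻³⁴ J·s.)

λ = 5.49 × 10⁻³⁶ m

p = mv = 73.6 × 1.64 = 1.207 × 10² kg·m/s.
λ = h/p = 6.626 × 10⁻³⁴ / 1.207 × 10² = 5.49 × 10⁻³⁶ m.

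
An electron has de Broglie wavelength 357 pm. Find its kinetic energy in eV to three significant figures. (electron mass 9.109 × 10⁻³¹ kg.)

p = h/λ = 6.626 × 10⁻³⁴ / 3.570 × 10⁻¹⁰ = 1.856 × 10⁻²⁴ kg·m/s.
KE = p²/(2m) = (1.856 × 10⁻²⁴)² / (2 × 9.109 × 10⁻³¹) = 1.891 × 10⁻¹⁸ J = 11.8 eV.

KE = 11.8 eV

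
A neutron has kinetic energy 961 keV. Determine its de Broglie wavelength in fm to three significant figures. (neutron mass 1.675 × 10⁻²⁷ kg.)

KE = 961 keV = 1.540 × 10⁻¹³ J.
p = √(2mKE) = √(2 × 1.675 × 10⁻²⁷ × 1.540 × 10⁻¹³) = 2.271 × 10⁻²⁰ kg·m/s.
λ = h/p = 6.626 × 10⁻³⁴ / 2.271 × 10⁻²⁰ = 2.92 × 10⁻¹⁴ m = 29.2 fm.

λ = 29.2 fm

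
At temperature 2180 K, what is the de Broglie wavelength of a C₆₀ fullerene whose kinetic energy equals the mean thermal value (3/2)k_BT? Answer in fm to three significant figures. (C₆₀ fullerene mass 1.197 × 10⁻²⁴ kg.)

KE = (3/2)k_BT = 1.5 × 1.381 × 10⁻²³ × 2180 = 4.516 × 10⁻²⁰ J.
p = √(2mKE) = √(2 × 1.197 × 10⁻²⁴ × 4.516 × 10⁻²⁰) = 3.288 × 10⁻²² kg·m/s.
λ = h/p = 2.02 × 10⁻¹² m = 2020 fm.

λ = 2020 fm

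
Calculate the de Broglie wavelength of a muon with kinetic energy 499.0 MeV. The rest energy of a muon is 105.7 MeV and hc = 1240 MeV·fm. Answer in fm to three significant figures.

λ = 2.08 fm

Total energy E = KE + m₀c² = 499.0 + 105.7 = 604.7 MeV.
(pc)² = E² − (m₀c²)² = (604.7)² − (105.7)² = 3.545 × 10⁵ MeV², so pc = 595.4 MeV.
λ = hc/(pc) = 1240 MeV·fm / 595.4 MeV = 2.08 fm.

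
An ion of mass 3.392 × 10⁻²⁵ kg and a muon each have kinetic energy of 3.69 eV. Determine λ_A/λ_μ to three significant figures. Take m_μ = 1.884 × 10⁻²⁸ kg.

λ_A/λ_μ = 0.0236

At fixed KE, p = √(2mKE) so λ = h/p ∝ 1/√m.
λ_A/λ_μ = √(m_μ/m_A) = √(1.884 × 10⁻²⁸/3.392 × 10⁻²⁵) = √(5.554 × 10⁻⁴) = 0.0236.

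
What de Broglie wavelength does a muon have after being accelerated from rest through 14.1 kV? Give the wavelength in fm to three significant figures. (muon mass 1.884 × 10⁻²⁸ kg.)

λ = 718 fm

KE = eV = 1.602 × 10⁻¹⁹ × 1.410 × 10⁴ = 2.259 × 10⁻¹⁵ J.
p = √(2mKE) = √(2 × 1.884 × 10⁻²⁸ × 2.259 × 10⁻¹⁵) = 9.226 × 10⁻²² kg·m/s.
λ = h/p = 6.626 × 10⁻³⁴ / 9.226 × 10⁻²² = 7.18 × 10⁻¹³ m = 718 fm.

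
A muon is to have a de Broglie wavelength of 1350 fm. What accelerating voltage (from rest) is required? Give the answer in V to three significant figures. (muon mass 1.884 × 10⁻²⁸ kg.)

V = 3990 V

p = h/λ = 6.626 × 10⁻³⁴ / 1.350 × 10⁻¹² = 4.908 × 10⁻²² kg·m/s.
KE = p²/(2m) = 6.393 × 10⁻¹⁶ J.
V = KE/e = 6.393 × 10⁻¹⁶ / (1.602 × 10⁻¹⁹) = 3990 V.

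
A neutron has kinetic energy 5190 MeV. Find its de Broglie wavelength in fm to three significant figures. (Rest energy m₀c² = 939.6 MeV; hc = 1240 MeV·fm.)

Total energy E = KE + m₀c² = 5190 + 939.6 = 6129.6 MeV.
(pc)² = E² − (m₀c²)² = (6129.6)² − (939.6)² = 3.669 × 10⁷ MeV², so pc = 6057 MeV.
λ = hc/(pc) = 1240 MeV·fm / 6057 MeV = 0.205 fm.

λ = 0.205 fm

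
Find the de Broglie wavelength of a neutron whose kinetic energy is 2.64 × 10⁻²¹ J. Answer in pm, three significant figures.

λ = 223 pm

p = √(2mKE) = √(2 × 1.675 × 10⁻²⁷ × 2.640 × 10⁻²¹) = 2.974 × 10⁻²⁴ kg·m/s.
λ = h/p = 6.626 × 10⁻³⁴ / 2.974 × 10⁻²⁴ = 2.23 × 10⁻¹⁰ m = 223 pm.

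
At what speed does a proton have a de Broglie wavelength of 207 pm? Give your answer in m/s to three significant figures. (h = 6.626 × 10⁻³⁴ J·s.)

v = 1910 m/s

p = h/λ = 6.626 × 10⁻³⁴ / 2.070 × 10⁻¹⁰ = 3.201 × 10⁻²⁴ kg·m/s.
v = p/m = 3.201 × 10⁻²⁴ / 1.673 × 10⁻²⁷ = 1.91 × 10³ m/s = 1910 m/s.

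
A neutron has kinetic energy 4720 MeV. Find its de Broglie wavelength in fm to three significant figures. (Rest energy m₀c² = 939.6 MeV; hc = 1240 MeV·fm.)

λ = 0.222 fm

Total energy E = KE + m₀c² = 4720 + 939.6 = 5659.6 MeV.
(pc)² = E² − (m₀c²)² = (5659.6)² − (939.6)² = 3.115 × 10⁷ MeV², so pc = 5581 MeV.
λ = hc/(pc) = 1240 MeV·fm / 5581 MeV = 0.222 fm.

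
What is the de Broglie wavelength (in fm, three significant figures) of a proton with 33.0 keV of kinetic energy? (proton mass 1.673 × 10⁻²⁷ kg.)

KE = 33.0 keV = 5.287 × 10⁻¹⁵ J.
p = √(2mKE) = √(2 × 1.673 × 10⁻²⁷ × 5.287 × 10⁻¹⁵) = 4.206 × 10⁻²¹ kg·m/s.
λ = h/p = 6.626 × 10⁻³⁴ / 4.206 × 10⁻²¹ = 1.58 × 10⁻¹³ m = 158 fm.

λ = 158 fm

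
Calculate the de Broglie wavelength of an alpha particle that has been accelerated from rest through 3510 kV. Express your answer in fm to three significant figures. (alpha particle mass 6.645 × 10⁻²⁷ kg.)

λ = 5.42 fm

KE = 2eV = 2 × 1.602 × 10⁻¹⁹ × 3.510 × 10⁶ = 1.125 × 10⁻¹² J.
p = √(2mKE) = √(2 × 6.645 × 10⁻²⁷ × 1.125 × 10⁻¹²) = 1.223 × 10⁻¹⁹ kg·m/s.
λ = h/p = 6.626 × 10⁻³⁴ / 1.223 × 10⁻¹⁹ = 5.42 × 10⁻¹⁵ m = 5.42 fm.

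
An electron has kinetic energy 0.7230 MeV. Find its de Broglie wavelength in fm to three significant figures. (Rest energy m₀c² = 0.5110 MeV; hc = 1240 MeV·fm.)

Total energy E = KE + m₀c² = 0.7230 + 0.5110 = 1.2340 MeV.
(pc)² = E² − (m₀c²)² = (1.2340)² − (0.5110)² = 1.262 MeV², so pc = 1.123 MeV.
λ = hc/(pc) = 1240 MeV·fm / 1.123 MeV = 1100 fm.

λ = 1100 fm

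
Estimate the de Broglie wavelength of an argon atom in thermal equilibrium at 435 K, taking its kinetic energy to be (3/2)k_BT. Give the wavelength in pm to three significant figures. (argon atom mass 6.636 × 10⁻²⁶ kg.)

KE = (3/2)k_BT = 1.5 × 1.381 × 10⁻²³ × 435 = 9.011 × 10⁻²¹ J.
p = √(2mKE) = √(2 × 6.636 × 10⁻²⁶ × 9.011 × 10⁻²¹) = 3.458 × 10⁻²³ kg·m/s.
λ = h/p = 1.92 × 10⁻¹¹ m = 19.2 pm.

λ = 19.2 pm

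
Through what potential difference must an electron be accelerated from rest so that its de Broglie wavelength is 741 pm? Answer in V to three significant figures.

V = 2.74 V

p = h/λ = 6.626 × 10⁻³⁴ / 7.410 × 10⁻¹⁰ = 8.942 × 10⁻²⁵ kg·m/s.
KE = p²/(2m) = 4.389 × 10⁻¹⁹ J.
V = KE/e = 4.389 × 10⁻¹⁹ / (1.602 × 10⁻¹⁹) = 2.74 V.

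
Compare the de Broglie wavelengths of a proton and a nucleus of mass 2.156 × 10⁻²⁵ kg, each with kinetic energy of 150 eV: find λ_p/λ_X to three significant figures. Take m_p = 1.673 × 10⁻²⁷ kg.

At fixed KE, p = √(2mKE) so λ = h/p ∝ 1/√m.
λ_p/λ_X = √(m_X/m_p) = √(2.156 × 10⁻²⁵/1.673 × 10⁻²⁷) = √(128.9) = 11.4.

λ_p/λ_X = 11.4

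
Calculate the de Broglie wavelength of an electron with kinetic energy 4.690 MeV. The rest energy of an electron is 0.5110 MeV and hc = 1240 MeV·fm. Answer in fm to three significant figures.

Total energy E = KE + m₀c² = 4.690 + 0.5110 = 5.2010 MeV.
(pc)² = E² − (m₀c²)² = (5.2010)² − (0.5110)² = 26.79 MeV², so pc = 5.176 MeV.
λ = hc/(pc) = 1240 MeV·fm / 5.176 MeV = 240 fm.

λ = 240 fm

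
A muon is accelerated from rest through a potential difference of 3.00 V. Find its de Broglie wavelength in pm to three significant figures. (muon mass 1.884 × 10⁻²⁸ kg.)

KE = eV = 1.602 × 10⁻¹⁹ × 3.000 = 4.806 × 10⁻¹⁹ J.
p = √(2mKE) = √(2 × 1.884 × 10⁻²⁸ × 4.806 × 10⁻¹⁹) = 1.346 × 10⁻²³ kg·m/s.
λ = h/p = 6.626 × 10⁻³⁴ / 1.346 × 10⁻²³ = 4.92 × 10⁻¹¹ m = 49.2 pm.

λ = 49.2 pm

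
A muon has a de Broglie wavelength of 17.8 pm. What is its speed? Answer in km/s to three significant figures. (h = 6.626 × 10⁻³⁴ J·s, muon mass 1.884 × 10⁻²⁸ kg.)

p = h/λ = 6.626 × 10⁻³⁴ / 1.780 × 10⁻¹¹ = 3.722 × 10⁻²³ kg·m/s.
v = p/m = 3.722 × 10⁻²³ / 1.884 × 10⁻²⁸ = 1.98 × 10⁵ m/s = 198 km/s.

v = 198 km/s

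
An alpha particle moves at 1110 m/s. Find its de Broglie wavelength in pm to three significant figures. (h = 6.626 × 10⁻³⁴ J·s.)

p = mv = 6.645 × 10⁻²⁷ × 1110 = 7.376 × 10⁻²⁴ kg·m/s.
λ = h/p = 6.626 × 10⁻³⁴ / 7.376 × 10⁻²⁴ = 8.98 × 10⁻¹¹ m = 89.8 pm.

λ = 89.8 pm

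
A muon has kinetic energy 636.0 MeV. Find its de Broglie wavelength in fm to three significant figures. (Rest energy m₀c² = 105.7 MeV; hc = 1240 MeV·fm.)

Total energy E = KE + m₀c² = 636.0 + 105.7 = 741.7 MeV.
(pc)² = E² − (m₀c²)² = (741.7)² − (105.7)² = 5.389 × 10⁵ MeV², so pc = 734.1 MeV.
λ = hc/(pc) = 1240 MeV·fm / 734.1 MeV = 1.69 fm.

λ = 1.69 fm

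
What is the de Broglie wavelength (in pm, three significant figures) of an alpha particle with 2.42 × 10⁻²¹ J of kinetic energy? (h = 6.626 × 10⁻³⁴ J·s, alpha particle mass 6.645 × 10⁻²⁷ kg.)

λ = 117 pm

p = √(2mKE) = √(2 × 6.645 × 10⁻²⁷ × 2.420 × 10⁻²¹) = 5.671 × 10⁻²⁴ kg·m/s.
λ = h/p = 6.626 × 10⁻³⁴ / 5.671 × 10⁻²⁴ = 1.17 × 10⁻¹⁰ m = 117 pm.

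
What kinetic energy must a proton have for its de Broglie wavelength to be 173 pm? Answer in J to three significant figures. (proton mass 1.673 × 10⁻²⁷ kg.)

p = h/λ = 6.626 × 10⁻³⁴ / 1.730 × 10⁻¹⁰ = 3.830 × 10⁻²⁴ kg·m/s.
KE = p²/(2m) = (3.830 × 10⁻²⁴)² / (2 × 1.673 × 10⁻²⁷) = 4.384 × 10⁻²¹ J = 4.38 × 10⁻²¹ J.

KE = 4.38 × 10⁻²¹ J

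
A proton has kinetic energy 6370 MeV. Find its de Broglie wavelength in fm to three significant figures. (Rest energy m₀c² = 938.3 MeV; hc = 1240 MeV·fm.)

Total energy E = KE + m₀c² = 6370 + 938.3 = 7308.3 MeV.
(pc)² = E² − (m₀c²)² = (7308.3)² − (938.3)² = 5.253 × 10⁷ MeV², so pc = 7248 MeV.
λ = hc/(pc) = 1240 MeV·fm / 7248 MeV = 0.171 fm.

λ = 0.171 fm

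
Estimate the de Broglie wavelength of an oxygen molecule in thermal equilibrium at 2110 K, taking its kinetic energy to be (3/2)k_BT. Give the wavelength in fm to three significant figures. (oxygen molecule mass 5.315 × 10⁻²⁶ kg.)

KE = (3/2)k_BT = 1.5 × 1.381 × 10⁻²³ × 2110 = 4.371 × 10⁻²⁰ J.
p = √(2mKE) = √(2 × 5.315 × 10⁻²⁶ × 4.371 × 10⁻²⁰) = 6.816 × 10⁻²³ kg·m/s.
λ = h/p = 9.72 × 10⁻¹² m = 9720 fm.

λ = 9720 fm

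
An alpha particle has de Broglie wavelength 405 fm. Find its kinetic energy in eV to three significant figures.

KE = 1260 eV

p = h/λ = 6.626 × 10⁻³⁴ / 4.050 × 10⁻¹³ = 1.636 × 10⁻²¹ kg·m/s.
KE = p²/(2m) = (1.636 × 10⁻²¹)² / (2 × 6.645 × 10⁻²⁷) = 2.014 × 10⁻¹⁶ J = 1260 eV.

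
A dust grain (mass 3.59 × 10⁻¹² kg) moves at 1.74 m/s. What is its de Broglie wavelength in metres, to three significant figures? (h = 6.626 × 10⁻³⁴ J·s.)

p = mv = 3.59 × 10⁻¹² × 1.74 = 6.247 × 10⁻¹² kg·m/s.
λ = h/p = 6.626 × 10⁻³⁴ / 6.247 × 10⁻¹² = 1.06 × 10⁻²² m.

λ = 1.06 × 10⁻²² m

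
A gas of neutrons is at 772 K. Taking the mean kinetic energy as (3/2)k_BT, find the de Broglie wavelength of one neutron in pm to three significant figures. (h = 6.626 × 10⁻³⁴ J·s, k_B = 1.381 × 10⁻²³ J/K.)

KE = (3/2)k_BT = 1.5 × 1.381 × 10⁻²³ × 772 = 1.599 × 10⁻²⁰ J.
p = √(2mKE) = √(2 × 1.675 × 10⁻²⁷ × 1.599 × 10⁻²⁰) = 7.319 × 10⁻²⁴ kg·m/s.
λ = h/p = 9.05 × 10⁻¹¹ m = 90.5 pm.

λ = 90.5 pm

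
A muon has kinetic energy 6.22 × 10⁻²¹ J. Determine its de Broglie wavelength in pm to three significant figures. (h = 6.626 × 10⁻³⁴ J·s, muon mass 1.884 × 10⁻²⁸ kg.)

λ = 433 pm

p = √(2mKE) = √(2 × 1.884 × 10⁻²⁸ × 6.220 × 10⁻²¹) = 1.531 × 10⁻²⁴ kg·m/s.
λ = h/p = 6.626 × 10⁻³⁴ / 1.531 × 10⁻²⁴ = 4.33 × 10⁻¹⁰ m = 433 pm.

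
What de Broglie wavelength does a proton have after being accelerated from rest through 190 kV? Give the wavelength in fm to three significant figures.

KE = eV = 1.602 × 10⁻¹⁹ × 1.900 × 10⁵ = 3.044 × 10⁻¹⁴ J.
p = √(2mKE) = √(2 × 1.673 × 10⁻²⁷ × 3.044 × 10⁻¹⁴) = 1.009 × 10⁻²⁰ kg·m/s.
λ = h/p = 6.626 × 10⁻³⁴ / 1.009 × 10⁻²⁰ = 6.57 × 10⁻¹⁴ m = 65.7 fm.

λ = 65.7 fm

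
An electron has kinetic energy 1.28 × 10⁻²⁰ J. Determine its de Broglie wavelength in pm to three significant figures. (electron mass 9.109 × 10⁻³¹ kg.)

p = √(2mKE) = √(2 × 9.109 × 10⁻³¹ × 1.280 × 10⁻²⁰) = 1.527 × 10⁻²⁵ kg·m/s.
λ = h/p = 6.626 × 10⁻³⁴ / 1.527 × 10⁻²⁵ = 4.34 × 10⁻⁹ m = 4340 pm.

λ = 4340 pm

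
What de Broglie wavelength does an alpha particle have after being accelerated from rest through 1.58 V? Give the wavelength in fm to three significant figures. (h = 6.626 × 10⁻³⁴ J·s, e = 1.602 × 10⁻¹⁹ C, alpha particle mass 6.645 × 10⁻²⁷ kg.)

λ = 8080 fm

KE = 2eV = 2 × 1.602 × 10⁻¹⁹ × 1.580 = 5.062 × 10⁻¹⁹ J.
p = √(2mKE) = √(2 × 6.645 × 10⁻²⁷ × 5.062 × 10⁻¹⁹) = 8.202 × 10⁻²³ kg·m/s.
λ = h/p = 6.626 × 10⁻³⁴ / 8.202 × 10⁻²³ = 8.08 × 10⁻¹² m = 8080 fm.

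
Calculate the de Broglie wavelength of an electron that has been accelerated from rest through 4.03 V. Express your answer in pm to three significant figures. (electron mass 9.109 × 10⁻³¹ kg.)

KE = eV = 1.602 × 10⁻¹⁹ × 4.030 = 6.456 × 10⁻¹⁹ J.
p = √(2mKE) = √(2 × 9.109 × 10⁻³¹ × 6.456 × 10⁻¹⁹) = 1.085 × 10⁻²⁴ kg·m/s.
λ = h/p = 6.626 × 10⁻³⁴ / 1.085 × 10⁻²⁴ = 6.11 × 10⁻¹⁰ m = 611 pm.

λ = 611 pm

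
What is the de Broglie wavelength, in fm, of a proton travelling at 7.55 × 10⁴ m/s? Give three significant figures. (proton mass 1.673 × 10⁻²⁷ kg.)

λ = 5250 fm

p = mv = 1.673 × 10⁻²⁷ × 7.55 × 10⁴ = 1.263 × 10⁻²² kg·m/s.
λ = h/p = 6.626 × 10⁻³⁴ / 1.263 × 10⁻²² = 5.25 × 10⁻¹² m = 5250 fm.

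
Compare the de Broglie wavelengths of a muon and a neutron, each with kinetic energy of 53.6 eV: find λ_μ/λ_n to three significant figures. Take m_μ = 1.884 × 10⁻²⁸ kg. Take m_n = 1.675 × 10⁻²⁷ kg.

At fixed KE, p = √(2mKE) so λ = h/p ∝ 1/√m.
λ_μ/λ_n = √(m_n/m_μ) = √(1.675 × 10⁻²⁷/1.884 × 10⁻²⁸) = √(8.891) = 2.98.

λ_μ/λ_n = 2.98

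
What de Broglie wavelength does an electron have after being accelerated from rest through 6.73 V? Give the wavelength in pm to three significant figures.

λ = 473 pm

KE = eV = 1.602 × 10⁻¹⁹ × 6.730 = 1.078 × 10⁻¹⁸ J.
p = √(2mKE) = √(2 × 9.109 × 10⁻³¹ × 1.078 × 10⁻¹⁸) = 1.401 × 10⁻²⁴ kg·m/s.
λ = h/p = 6.626 × 10⁻³⁴ / 1.401 × 10⁻²⁴ = 4.73 × 10⁻¹⁰ m = 473 pm.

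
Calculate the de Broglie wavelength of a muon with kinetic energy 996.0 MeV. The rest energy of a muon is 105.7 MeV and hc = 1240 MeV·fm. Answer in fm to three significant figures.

Total energy E = KE + m₀c² = 996.0 + 105.7 = 1101.7 MeV.
(pc)² = E² − (m₀c²)² = (1101.7)² − (105.7)² = 1.203 × 10⁶ MeV², so pc = 1097 MeV.
λ = hc/(pc) = 1240 MeV·fm / 1097 MeV = 1.13 fm.

λ = 1.13 fm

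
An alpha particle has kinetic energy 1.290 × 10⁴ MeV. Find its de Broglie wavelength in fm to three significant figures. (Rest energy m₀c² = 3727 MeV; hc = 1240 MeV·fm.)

Total energy E = KE + m₀c² = 1.290 × 10⁴ + 3727 = 16627 MeV.
(pc)² = E² − (m₀c²)² = (16627)² − (3727)² = 2.626 × 10⁸ MeV², so pc = 1.620 × 10⁴ MeV.
λ = hc/(pc) = 1240 MeV·fm / 1.620 × 10⁴ MeV = 0.0765 fm.

λ = 0.0765 fm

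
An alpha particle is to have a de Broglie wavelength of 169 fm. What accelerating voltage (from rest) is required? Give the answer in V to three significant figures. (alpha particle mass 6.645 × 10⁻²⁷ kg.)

p = h/λ = 6.626 × 10⁻³⁴ / 1.690 × 10⁻¹³ = 3.921 × 10⁻²¹ kg·m/s.
KE = p²/(2m) = 1.157 × 10⁻¹⁵ J.
V = KE/2e = 1.157 × 10⁻¹⁵ / (2 × 1.602 × 10⁻¹⁹) = 3610 V.

V = 3610 V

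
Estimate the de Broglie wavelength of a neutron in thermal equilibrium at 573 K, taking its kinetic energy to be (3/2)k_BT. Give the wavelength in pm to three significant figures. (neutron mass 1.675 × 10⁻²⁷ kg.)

KE = (3/2)k_BT = 1.5 × 1.381 × 10⁻²³ × 573 = 1.187 × 10⁻²⁰ J.
p = √(2mKE) = √(2 × 1.675 × 10⁻²⁷ × 1.187 × 10⁻²⁰) = 6.306 × 10⁻²⁴ kg·m/s.
λ = h/p = 1.05 × 10⁻¹⁰ m = 105 pm.

λ = 105 pm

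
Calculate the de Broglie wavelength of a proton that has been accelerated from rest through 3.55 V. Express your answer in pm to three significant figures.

KE = eV = 1.602 × 10⁻¹⁹ × 3.550 = 5.687 × 10⁻¹⁹ J.
p = √(2mKE) = √(2 × 1.673 × 10⁻²⁷ × 5.687 × 10⁻¹⁹) = 4.362 × 10⁻²³ kg·m/s.
λ = h/p = 6.626 × 10⁻³⁴ / 4.362 × 10⁻²³ = 1.52 × 10⁻¹¹ m = 15.2 pm.

λ = 15.2 pm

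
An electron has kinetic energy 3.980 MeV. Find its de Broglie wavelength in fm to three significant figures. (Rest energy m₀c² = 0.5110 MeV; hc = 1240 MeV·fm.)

λ = 278 fm

Total energy E = KE + m₀c² = 3.980 + 0.5110 = 4.4910 MeV.
(pc)² = E² − (m₀c²)² = (4.4910)² − (0.5110)² = 19.91 MeV², so pc = 4.462 MeV.
λ = hc/(pc) = 1240 MeV·fm / 4.462 MeV = 278 fm.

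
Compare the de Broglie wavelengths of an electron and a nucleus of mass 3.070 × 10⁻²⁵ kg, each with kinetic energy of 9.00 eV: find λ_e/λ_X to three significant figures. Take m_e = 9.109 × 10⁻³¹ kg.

At fixed KE, p = √(2mKE) so λ = h/p ∝ 1/√m.
λ_e/λ_X = √(m_X/m_e) = √(3.070 × 10⁻²⁵/9.109 × 10⁻³¹) = √(3.370 × 10⁵) = 581.

λ_e/λ_X = 581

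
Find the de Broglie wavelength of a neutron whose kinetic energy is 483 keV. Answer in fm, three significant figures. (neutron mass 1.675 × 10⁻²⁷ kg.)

KE = 483 keV = 7.738 × 10⁻¹⁴ J.
p = √(2mKE) = √(2 × 1.675 × 10⁻²⁷ × 7.738 × 10⁻¹⁴) = 1.610 × 10⁻²⁰ kg·m/s.
λ = h/p = 6.626 × 10⁻³⁴ / 1.610 × 10⁻²⁰ = 4.12 × 10⁻¹⁴ m = 41.2 fm.

λ = 41.2 fm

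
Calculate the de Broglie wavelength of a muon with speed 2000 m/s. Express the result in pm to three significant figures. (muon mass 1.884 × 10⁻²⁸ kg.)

p = mv = 1.884 × 10⁻²⁸ × 2000 = 3.768 × 10⁻²⁵ kg·m/s.
λ = h/p = 6.626 × 10⁻³⁴ / 3.768 × 10⁻²⁵ = 1.76 × 10⁻⁹ m = 1760 pm.

λ = 1760 pm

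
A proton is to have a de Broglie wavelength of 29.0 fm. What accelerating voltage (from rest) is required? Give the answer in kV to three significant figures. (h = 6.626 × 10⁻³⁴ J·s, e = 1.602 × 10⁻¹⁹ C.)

p = h/λ = 6.626 × 10⁻³⁴ / 2.900 × 10⁻¹⁴ = 2.285 × 10⁻²⁰ kg·m/s.
KE = p²/(2m) = 1.560 × 10⁻¹³ J.
V = KE/e = 1.560 × 10⁻¹³ / (1.602 × 10⁻¹⁹) = 974 kV.

V = 974 kV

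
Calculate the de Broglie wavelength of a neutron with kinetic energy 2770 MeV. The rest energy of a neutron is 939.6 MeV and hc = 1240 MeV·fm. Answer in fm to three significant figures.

λ = 0.346 fm

Total energy E = KE + m₀c² = 2770 + 939.6 = 3709.6 MeV.
(pc)² = E² − (m₀c²)² = (3709.6)² − (939.6)² = 1.288 × 10⁷ MeV², so pc = 3589 MeV.
λ = hc/(pc) = 1240 MeV·fm / 3589 MeV = 0.346 fm.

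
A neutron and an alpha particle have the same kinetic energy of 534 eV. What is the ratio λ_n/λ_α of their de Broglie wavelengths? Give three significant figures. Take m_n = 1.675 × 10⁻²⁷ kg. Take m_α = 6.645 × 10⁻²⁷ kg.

At fixed KE, p = √(2mKE) so λ = h/p ∝ 1/√m.
λ_n/λ_α = √(m_α/m_n) = √(6.645 × 10⁻²⁷/1.675 × 10⁻²⁷) = √(3.967) = 1.99.

λ_n/λ_α = 1.99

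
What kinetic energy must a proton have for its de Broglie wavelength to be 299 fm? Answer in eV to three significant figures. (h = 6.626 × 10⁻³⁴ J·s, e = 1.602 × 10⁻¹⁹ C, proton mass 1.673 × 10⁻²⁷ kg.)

KE = 9160 eV

p = h/λ = 6.626 × 10⁻³⁴ / 2.990 × 10⁻¹³ = 2.216 × 10⁻²¹ kg·m/s.
KE = p²/(2m) = (2.216 × 10⁻²¹)² / (2 × 1.673 × 10⁻²⁷) = 1.468 × 10⁻¹⁵ J = 9160 eV.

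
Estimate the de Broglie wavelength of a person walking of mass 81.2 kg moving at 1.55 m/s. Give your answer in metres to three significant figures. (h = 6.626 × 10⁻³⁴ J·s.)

p = mv = 81.2 × 1.55 = 1.259 × 10² kg·m/s.
λ = h/p = 6.626 × 10⁻³⁴ / 1.259 × 10² = 5.26 × 10⁻³⁶ m.

λ = 5.26 × 10⁻³⁶ m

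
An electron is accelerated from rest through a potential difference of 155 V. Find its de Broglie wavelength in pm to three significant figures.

λ = 98.5 pm

KE = eV = 1.602 × 10⁻¹⁹ × 155.0 = 2.483 × 10⁻¹⁷ J.
p = √(2mKE) = √(2 × 9.109 × 10⁻³¹ × 2.483 × 10⁻¹⁷) = 6.726 × 10⁻²⁴ kg·m/s.
λ = h/p = 6.626 × 10⁻³⁴ / 6.726 × 10⁻²⁴ = 9.85 × 10⁻¹¹ m = 98.5 pm.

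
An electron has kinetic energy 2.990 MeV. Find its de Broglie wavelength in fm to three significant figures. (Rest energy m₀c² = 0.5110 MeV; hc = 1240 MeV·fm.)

Total energy E = KE + m₀c² = 2.990 + 0.5110 = 3.5010 MeV.
(pc)² = E² − (m₀c²)² = (3.5010)² − (0.5110)² = 12.00 MeV², so pc = 3.464 MeV.
λ = hc/(pc) = 1240 MeV·fm / 3.464 MeV = 358 fm.

λ = 358 fm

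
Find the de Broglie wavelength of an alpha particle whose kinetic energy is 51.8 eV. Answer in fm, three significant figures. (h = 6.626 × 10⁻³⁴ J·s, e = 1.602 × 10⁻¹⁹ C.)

λ = 2000 fm

KE = 51.8 eV = 8.298 × 10⁻¹⁸ J.
p = √(2mKE) = √(2 × 6.645 × 10⁻²⁷ × 8.298 × 10⁻¹⁸) = 3.321 × 10⁻²² kg·m/s.
λ = h/p = 6.626 × 10⁻³⁴ / 3.321 × 10⁻²² = 2.00 × 10⁻¹² m = 2000 fm.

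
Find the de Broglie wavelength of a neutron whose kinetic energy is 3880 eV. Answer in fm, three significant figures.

KE = 3880 eV = 6.216 × 10⁻¹⁶ J.
p = √(2mKE) = √(2 × 1.675 × 10⁻²⁷ × 6.216 × 10⁻¹⁶) = 1.443 × 10⁻²¹ kg·m/s.
λ = h/p = 6.626 × 10⁻³⁴ / 1.443 × 10⁻²¹ = 4.59 × 10⁻¹³ m = 459 fm.

λ = 459 fm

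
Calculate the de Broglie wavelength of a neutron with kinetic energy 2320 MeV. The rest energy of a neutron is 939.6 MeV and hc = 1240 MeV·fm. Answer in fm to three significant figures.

Total energy E = KE + m₀c² = 2320 + 939.6 = 3259.6 MeV.
(pc)² = E² − (m₀c²)² = (3259.6)² − (939.6)² = 9.742 × 10⁶ MeV², so pc = 3121 MeV.
λ = hc/(pc) = 1240 MeV·fm / 3121 MeV = 0.397 fm.

λ = 0.397 fm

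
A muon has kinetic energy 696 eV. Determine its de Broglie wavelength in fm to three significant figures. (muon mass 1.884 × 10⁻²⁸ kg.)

KE = 696 eV = 1.115 × 10⁻¹⁶ J.
p = √(2mKE) = √(2 × 1.884 × 10⁻²⁸ × 1.115 × 10⁻¹⁶) = 2.050 × 10⁻²² kg·m/s.
λ = h/p = 6.626 × 10⁻³⁴ / 2.050 × 10⁻²² = 3.23 × 10⁻¹² m = 3230 fm.

λ = 3230 fm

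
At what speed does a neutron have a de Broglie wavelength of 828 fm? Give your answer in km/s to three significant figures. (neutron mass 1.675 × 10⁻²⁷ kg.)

v = 478 km/s

p = h/λ = 6.626 × 10⁻³⁴ / 8.280 × 10⁻¹³ = 8.002 × 10⁻²² kg·m/s.
v = p/m = 8.002 × 10⁻²² / 1.675 × 10⁻²⁷ = 4.78 × 10⁵ m/s = 478 km/s.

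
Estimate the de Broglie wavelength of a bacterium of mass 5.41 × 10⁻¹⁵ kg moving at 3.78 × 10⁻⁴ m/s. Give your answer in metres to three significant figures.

p = mv = 5.41 × 10⁻¹⁵ × 3.78 × 10⁻⁴ = 2.045 × 10⁻¹⁸ kg·m/s.
λ = h/p = 6.626 × 10⁻³⁴ / 2.045 × 10⁻¹⁸ = 3.24 × 10⁻¹⁶ m.

λ = 3.24 × 10⁻¹⁶ m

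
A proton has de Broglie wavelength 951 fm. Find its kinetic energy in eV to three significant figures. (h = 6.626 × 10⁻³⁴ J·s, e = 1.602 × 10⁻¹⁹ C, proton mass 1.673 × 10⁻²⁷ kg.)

KE = 906 eV

p = h/λ = 6.626 × 10⁻³⁴ / 9.510 × 10⁻¹³ = 6.967 × 10⁻²² kg·m/s.
KE = p²/(2m) = (6.967 × 10⁻²²)² / (2 × 1.673 × 10⁻²⁷) = 1.451 × 10⁻¹⁶ J = 906 eV.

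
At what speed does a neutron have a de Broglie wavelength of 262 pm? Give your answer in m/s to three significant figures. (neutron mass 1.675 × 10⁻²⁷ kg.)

v = 1510 m/s

p = h/λ = 6.626 × 10⁻³⁴ / 2.620 × 10⁻¹⁰ = 2.529 × 10⁻²⁴ kg·m/s.
v = p/m = 2.529 × 10⁻²⁴ / 1.675 × 10⁻²⁷ = 1.51 × 10³ m/s = 1510 m/s.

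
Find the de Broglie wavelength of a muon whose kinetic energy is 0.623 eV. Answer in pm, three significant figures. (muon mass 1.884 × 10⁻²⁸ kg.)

λ = 108 pm

KE = 0.623 eV = 9.980 × 10⁻²⁰ J.
p = √(2mKE) = √(2 × 1.884 × 10⁻²⁸ × 9.980 × 10⁻²⁰) = 6.132 × 10⁻²⁴ kg·m/s.
λ = h/p = 6.626 × 10⁻³⁴ / 6.132 × 10⁻²⁴ = 1.08 × 10⁻¹⁰ m = 108 pm.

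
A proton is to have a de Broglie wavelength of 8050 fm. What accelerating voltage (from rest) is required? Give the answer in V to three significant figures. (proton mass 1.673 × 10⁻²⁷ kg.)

V = 12.6 V

p = h/λ = 6.626 × 10⁻³⁴ / 8.050 × 10⁻¹² = 8.231 × 10⁻²³ kg·m/s.
KE = p²/(2m) = 2.025 × 10⁻¹⁸ J.
V = KE/e = 2.025 × 10⁻¹⁸ / (1.602 × 10⁻¹⁹) = 12.6 V.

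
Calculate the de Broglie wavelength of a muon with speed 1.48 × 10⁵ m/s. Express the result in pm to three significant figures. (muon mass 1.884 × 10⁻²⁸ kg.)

λ = 23.8 pm

p = mv = 1.884 × 10⁻²⁸ × 1.48 × 10⁵ = 2.788 × 10⁻²³ kg·m/s.
λ = h/p = 6.626 × 10⁻³⁴ / 2.788 × 10⁻²³ = 2.38 × 10⁻¹¹ m = 23.8 pm.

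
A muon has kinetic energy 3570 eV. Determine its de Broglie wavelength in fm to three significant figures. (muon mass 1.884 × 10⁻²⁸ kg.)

λ = 1430 fm

KE = 3570 eV = 5.719 × 10⁻¹⁶ J.
p = √(2mKE) = √(2 × 1.884 × 10⁻²⁸ × 5.719 × 10⁻¹⁶) = 4.642 × 10⁻²² kg·m/s.
λ = h/p = 6.626 × 10⁻³⁴ / 4.642 × 10⁻²² = 1.43 × 10⁻¹² m = 1430 fm.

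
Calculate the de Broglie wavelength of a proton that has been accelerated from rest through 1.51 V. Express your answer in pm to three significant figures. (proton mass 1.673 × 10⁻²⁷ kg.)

KE = eV = 1.602 × 10⁻¹⁹ × 1.510 = 2.419 × 10⁻¹⁹ J.
p = √(2mKE) = √(2 × 1.673 × 10⁻²⁷ × 2.419 × 10⁻¹⁹) = 2.845 × 10⁻²³ kg·m/s.
λ = h/p = 6.626 × 10⁻³⁴ / 2.845 × 10⁻²³ = 2.33 × 10⁻¹¹ m = 23.3 pm.

λ = 23.3 pm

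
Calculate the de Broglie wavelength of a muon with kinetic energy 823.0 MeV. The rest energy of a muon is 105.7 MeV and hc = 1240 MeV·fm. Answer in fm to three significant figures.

λ = 1.34 fm

Total energy E = KE + m₀c² = 823.0 + 105.7 = 928.7 MeV.
(pc)² = E² − (m₀c²)² = (928.7)² − (105.7)² = 8.513 × 10⁵ MeV², so pc = 922.7 MeV.
λ = hc/(pc) = 1240 MeV·fm / 922.7 MeV = 1.34 fm.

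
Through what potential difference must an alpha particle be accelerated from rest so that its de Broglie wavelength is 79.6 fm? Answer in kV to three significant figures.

V = 16.3 kV

p = h/λ = 6.626 × 10⁻³⁴ / 7.960 × 10⁻¹⁴ = 8.324 × 10⁻²¹ kg·m/s.
KE = p²/(2m) = 5.214 × 10⁻¹⁵ J.
V = KE/2e = 5.214 × 10⁻¹⁵ / (2 × 1.602 × 10⁻¹⁹) = 16.3 kV.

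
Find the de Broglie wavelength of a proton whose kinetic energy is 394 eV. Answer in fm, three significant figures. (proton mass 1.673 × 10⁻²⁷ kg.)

λ = 1440 fm

KE = 394 eV = 6.312 × 10⁻¹⁷ J.
p = √(2mKE) = √(2 × 1.673 × 10⁻²⁷ × 6.312 × 10⁻¹⁷) = 4.596 × 10⁻²² kg·m/s.
λ = h/p = 6.626 × 10⁻³⁴ / 4.596 × 10⁻²² = 1.44 × 10⁻¹² m = 1440 fm.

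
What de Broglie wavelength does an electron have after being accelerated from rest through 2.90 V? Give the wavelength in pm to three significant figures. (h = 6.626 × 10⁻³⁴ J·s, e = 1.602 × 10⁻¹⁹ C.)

KE = eV = 1.602 × 10⁻¹⁹ × 2.900 = 4.646 × 10⁻¹⁹ J.
p = √(2mKE) = √(2 × 9.109 × 10⁻³¹ × 4.646 × 10⁻¹⁹) = 9.200 × 10⁻²⁵ kg·m/s.
λ = h/p = 6.626 × 10⁻³⁴ / 9.200 × 10⁻²⁵ = 7.20 × 10⁻¹⁰ m = 720 pm.

λ = 720 pm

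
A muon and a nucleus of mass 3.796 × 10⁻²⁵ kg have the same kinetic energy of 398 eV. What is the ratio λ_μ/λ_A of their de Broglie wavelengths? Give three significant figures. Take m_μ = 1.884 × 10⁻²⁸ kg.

λ_μ/λ_A = 44.9

At fixed KE, p = √(2mKE) so λ = h/p ∝ 1/√m.
λ_μ/λ_A = √(m_A/m_μ) = √(3.796 × 10⁻²⁵/1.884 × 10⁻²⁸) = √(2015) = 44.9.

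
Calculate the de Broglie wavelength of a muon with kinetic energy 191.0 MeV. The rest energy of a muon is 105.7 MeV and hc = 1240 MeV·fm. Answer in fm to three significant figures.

Total energy E = KE + m₀c² = 191.0 + 105.7 = 296.7 MeV.
(pc)² = E² − (m₀c²)² = (296.7)² − (105.7)² = 7.686 × 10⁴ MeV², so pc = 277.2 MeV.
λ = hc/(pc) = 1240 MeV·fm / 277.2 MeV = 4.47 fm.

λ = 4.47 fm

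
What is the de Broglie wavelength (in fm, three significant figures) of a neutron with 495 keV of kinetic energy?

KE = 495 keV = 7.930 × 10⁻¹⁴ J.
p = √(2mKE) = √(2 × 1.675 × 10⁻²⁷ × 7.930 × 10⁻¹⁴) = 1.630 × 10⁻²⁰ kg·m/s.
λ = h/p = 6.626 × 10⁻³⁴ / 1.630 × 10⁻²⁰ = 4.07 × 10⁻¹⁴ m = 40.7 fm.

λ = 40.7 fm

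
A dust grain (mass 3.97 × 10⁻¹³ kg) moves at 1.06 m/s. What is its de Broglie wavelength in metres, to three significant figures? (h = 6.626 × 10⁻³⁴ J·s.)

p = mv = 3.97 × 10⁻¹³ × 1.06 = 4.208 × 10⁻¹³ kg·m/s.
λ = h/p = 6.626 × 10⁻³⁴ / 4.208 × 10⁻¹³ = 1.57 × 10⁻²¹ m.

λ = 1.57 × 10⁻²¹ m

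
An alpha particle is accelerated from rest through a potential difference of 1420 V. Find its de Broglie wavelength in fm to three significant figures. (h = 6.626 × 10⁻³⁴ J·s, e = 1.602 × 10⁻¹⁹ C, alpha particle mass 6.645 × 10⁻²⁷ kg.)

KE = 2eV = 2 × 1.602 × 10⁻¹⁹ × 1420 = 4.550 × 10⁻¹⁶ J.
p = √(2mKE) = √(2 × 6.645 × 10⁻²⁷ × 4.550 × 10⁻¹⁶) = 2.459 × 10⁻²¹ kg·m/s.
λ = h/p = 6.626 × 10⁻³⁴ / 2.459 × 10⁻²¹ = 2.69 × 10⁻¹³ m = 269 fm.

λ = 269 fm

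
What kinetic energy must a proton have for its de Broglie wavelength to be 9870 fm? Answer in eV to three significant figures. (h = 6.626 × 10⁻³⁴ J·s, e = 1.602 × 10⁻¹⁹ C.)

p = h/λ = 6.626 × 10⁻³⁴ / 9.870 × 10⁻¹² = 6.713 × 10⁻²³ kg·m/s.
KE = p²/(2m) = (6.713 × 10⁻²³)² / (2 × 1.673 × 10⁻²⁷) = 1.347 × 10⁻¹⁸ J = 8.41 eV.

KE = 8.41 eV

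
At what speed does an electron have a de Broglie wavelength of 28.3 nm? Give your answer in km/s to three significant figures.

v = 25.7 km/s

p = h/λ = 6.626 × 10⁻³⁴ / 2.830 × 10⁻⁸ = 2.341 × 10⁻²⁶ kg·m/s.
v = p/m = 2.341 × 10⁻²⁶ / 9.109 × 10⁻³¹ = 2.57 × 10⁴ m/s = 25.7 km/s.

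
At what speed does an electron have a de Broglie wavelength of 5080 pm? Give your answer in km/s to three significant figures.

p = h/λ = 6.626 × 10⁻³⁴ / 5.080 × 10⁻⁹ = 1.304 × 10⁻²⁵ kg·m/s.
v = p/m = 1.304 × 10⁻²⁵ / 9.109 × 10⁻³¹ = 1.43 × 10⁵ m/s = 143 km/s.

v = 143 km/s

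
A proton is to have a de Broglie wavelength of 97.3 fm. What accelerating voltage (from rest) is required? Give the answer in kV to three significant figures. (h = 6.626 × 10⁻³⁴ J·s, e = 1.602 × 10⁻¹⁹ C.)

p = h/λ = 6.626 × 10⁻³⁴ / 9.730 × 10⁻¹⁴ = 6.810 × 10⁻²¹ kg·m/s.
KE = p²/(2m) = 1.386 × 10⁻¹⁴ J.
V = KE/e = 1.386 × 10⁻¹⁴ / (1.602 × 10⁻¹⁹) = 86.5 kV.

V = 86.5 kV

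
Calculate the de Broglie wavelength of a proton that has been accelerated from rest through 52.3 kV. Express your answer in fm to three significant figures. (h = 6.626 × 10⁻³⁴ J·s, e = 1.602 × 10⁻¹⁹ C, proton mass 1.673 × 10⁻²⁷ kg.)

KE = eV = 1.602 × 10⁻¹⁹ × 5.230 × 10⁴ = 8.378 × 10⁻¹⁵ J.
p = √(2mKE) = √(2 × 1.673 × 10⁻²⁷ × 8.378 × 10⁻¹⁵) = 5.295 × 10⁻²¹ kg·m/s.
λ = h/p = 6.626 × 10⁻³⁴ / 5.295 × 10⁻²¹ = 1.25 × 10⁻¹³ m = 125 fm.

λ = 125 fm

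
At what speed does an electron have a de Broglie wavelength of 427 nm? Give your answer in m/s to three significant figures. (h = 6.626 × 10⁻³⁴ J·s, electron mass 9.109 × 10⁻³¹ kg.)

v = 1700 m/s

p = h/λ = 6.626 × 10⁻³⁴ / 4.270 × 10⁻⁷ = 1.552 × 10⁻²⁷ kg·m/s.
v = p/m = 1.552 × 10⁻²⁷ / 9.109 × 10⁻³¹ = 1.70 × 10³ m/s = 1700 m/s.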